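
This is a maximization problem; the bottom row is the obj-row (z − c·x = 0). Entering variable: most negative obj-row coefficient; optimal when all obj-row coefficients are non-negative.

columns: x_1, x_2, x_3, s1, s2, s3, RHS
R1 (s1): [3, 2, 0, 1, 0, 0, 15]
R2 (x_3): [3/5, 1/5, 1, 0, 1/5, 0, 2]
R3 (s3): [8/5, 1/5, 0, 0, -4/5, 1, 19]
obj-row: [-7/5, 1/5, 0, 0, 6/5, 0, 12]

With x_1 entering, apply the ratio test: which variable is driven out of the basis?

Column x_1 entries and ratios — s1: 15/3 = 5; x_3: 2/(3/5) = 10/3; s3: 19/(8/5) = 95/8.
Smallest ratio is 10/3 in the row of x_3, so x_3 leaves.

x_3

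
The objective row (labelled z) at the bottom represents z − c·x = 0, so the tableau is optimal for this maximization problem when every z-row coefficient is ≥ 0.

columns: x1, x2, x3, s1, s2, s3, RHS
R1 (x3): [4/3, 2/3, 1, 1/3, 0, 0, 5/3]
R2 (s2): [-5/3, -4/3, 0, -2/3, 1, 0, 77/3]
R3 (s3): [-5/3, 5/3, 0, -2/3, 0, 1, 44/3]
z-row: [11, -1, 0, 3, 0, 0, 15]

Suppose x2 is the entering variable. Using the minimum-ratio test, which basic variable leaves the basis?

Column x2 entries and ratios — x3: (5/3)/(2/3) = 5/2; s2: -4/3 ≤ 0, skip; s3: (44/3)/(5/3) = 44/5.
Smallest ratio is 5/2 in the row of x3, so x3 leaves.

x3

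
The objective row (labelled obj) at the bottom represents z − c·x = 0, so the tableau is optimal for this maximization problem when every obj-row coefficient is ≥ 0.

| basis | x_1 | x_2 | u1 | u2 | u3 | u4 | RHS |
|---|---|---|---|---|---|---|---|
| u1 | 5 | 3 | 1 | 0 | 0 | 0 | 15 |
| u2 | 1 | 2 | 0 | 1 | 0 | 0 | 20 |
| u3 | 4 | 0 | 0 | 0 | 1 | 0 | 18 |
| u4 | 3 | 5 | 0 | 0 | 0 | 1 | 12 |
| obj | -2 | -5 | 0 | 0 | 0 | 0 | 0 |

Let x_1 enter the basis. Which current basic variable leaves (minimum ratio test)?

Column x_1 entries and ratios — u1: 15/5 = 3; u2: 20/1 = 20; u3: 18/4 = 9/2; u4: 12/3 = 4.
Smallest ratio is 3 in the row of u1, so u1 leaves.

u1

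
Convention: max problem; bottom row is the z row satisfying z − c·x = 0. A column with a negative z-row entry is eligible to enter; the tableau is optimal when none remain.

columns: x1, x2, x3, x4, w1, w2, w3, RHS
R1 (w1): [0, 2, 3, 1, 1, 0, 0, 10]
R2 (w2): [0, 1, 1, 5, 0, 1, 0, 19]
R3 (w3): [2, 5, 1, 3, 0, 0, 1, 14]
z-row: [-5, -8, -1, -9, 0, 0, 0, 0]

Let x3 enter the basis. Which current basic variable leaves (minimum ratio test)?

w1

Column x3 entries and ratios — w1: 10/3 = 10/3; w2: 19/1 = 19; w3: 14/1 = 14.
Smallest ratio is 10/3 in the row of w1, so w1 leaves.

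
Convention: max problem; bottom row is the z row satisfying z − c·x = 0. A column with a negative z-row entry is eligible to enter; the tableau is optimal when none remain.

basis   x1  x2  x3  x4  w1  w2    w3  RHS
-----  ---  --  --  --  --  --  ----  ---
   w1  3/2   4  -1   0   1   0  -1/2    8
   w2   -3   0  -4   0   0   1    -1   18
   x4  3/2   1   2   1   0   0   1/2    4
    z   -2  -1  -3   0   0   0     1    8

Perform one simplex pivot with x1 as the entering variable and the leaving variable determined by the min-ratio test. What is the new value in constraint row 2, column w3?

Ratio test on column x1 — row 1: 8/(3/2) = 16/3; row 2: entry -3 ≤ 0; row 3: 4/(3/2) = 8/3. Minimum is 8/3 at row 3 (x4 leaves); pivot element 3/2.
Divide row 3 by 3/2; eliminate column x1 from the other rows.
Row 2 update in column w3: -1 − (-3)·(1/3) = 0.

0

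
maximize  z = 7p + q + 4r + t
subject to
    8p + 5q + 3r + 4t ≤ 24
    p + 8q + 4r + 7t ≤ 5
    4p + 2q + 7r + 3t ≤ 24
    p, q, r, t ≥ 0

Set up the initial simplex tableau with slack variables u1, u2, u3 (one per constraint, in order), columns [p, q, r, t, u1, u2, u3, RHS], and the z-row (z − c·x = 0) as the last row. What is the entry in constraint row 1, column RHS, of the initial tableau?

The RHS of constraint 1 is b_1 = 24.

24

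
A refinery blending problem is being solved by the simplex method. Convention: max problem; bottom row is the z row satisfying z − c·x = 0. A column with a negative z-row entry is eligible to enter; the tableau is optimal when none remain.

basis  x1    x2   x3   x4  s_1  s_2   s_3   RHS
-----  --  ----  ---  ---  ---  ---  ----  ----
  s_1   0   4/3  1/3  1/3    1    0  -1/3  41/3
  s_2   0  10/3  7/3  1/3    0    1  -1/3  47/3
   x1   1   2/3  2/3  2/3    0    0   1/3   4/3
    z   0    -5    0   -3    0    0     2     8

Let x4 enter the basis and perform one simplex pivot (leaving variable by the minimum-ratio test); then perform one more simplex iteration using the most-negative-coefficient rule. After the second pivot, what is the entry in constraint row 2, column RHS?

9

Ratio test on column x4 — row 1: (41/3)/(1/3) = 41; row 2: (47/3)/(1/3) = 47; row 3: (4/3)/(2/3) = 2. Minimum is 2 at row 3 (x1 leaves); pivot element 2/3.
Divide row 3 by 2/3; eliminate column x4 from the other rows.
Second iteration: most negative z-row entry is -2 in column x2, so x2 enters.
Ratio test on column x2 — row 1: 13/1 = 13; row 2: 15/3 = 5; row 3: 2/1 = 2. Minimum is 2 at row 3 (x4 leaves); pivot element 1.
Divide row 3 by 1; eliminate column x2 from the other rows.
After both pivots, the entry at constraint row 2, column RHS is 9.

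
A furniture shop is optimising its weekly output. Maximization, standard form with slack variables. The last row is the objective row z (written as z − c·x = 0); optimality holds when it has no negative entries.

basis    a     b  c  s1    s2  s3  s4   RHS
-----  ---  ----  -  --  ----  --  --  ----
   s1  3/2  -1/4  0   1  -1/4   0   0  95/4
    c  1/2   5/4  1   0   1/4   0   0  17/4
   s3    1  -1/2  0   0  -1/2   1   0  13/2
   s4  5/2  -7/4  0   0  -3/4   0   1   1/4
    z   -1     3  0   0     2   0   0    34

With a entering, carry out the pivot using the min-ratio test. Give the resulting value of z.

Ratio test on column a — row 1: (95/4)/(3/2) = 95/6; row 2: (17/4)/(1/2) = 17/2; row 3: (13/2)/1 = 13/2; row 4: (1/4)/(5/2) = 1/10. Minimum is 1/10 at row 4 (s4 leaves); pivot element 5/2.
Pivot on row 4; the z-row RHS becomes 34 − (-1)·(1/10) = 341/10.

341/10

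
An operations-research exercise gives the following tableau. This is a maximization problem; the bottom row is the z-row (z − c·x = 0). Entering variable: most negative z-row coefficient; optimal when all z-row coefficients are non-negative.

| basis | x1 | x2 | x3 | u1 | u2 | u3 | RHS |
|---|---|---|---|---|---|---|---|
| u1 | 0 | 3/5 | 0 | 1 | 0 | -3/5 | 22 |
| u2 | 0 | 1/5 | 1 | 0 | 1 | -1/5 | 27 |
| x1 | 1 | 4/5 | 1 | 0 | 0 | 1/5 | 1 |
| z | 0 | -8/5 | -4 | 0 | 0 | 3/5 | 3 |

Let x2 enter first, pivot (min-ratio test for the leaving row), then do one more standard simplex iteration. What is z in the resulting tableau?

Ratio test on column x2 — row 1: 22/(3/5) = 110/3; row 2: 27/(1/5) = 135; row 3: 1/(4/5) = 5/4. Minimum is 5/4 at row 3 (x1 leaves); pivot element 4/5.
Pivot on row 3; the z-row RHS becomes 3 − (-8/5)·(5/4) = 5.
Next entering variable (most negative z-row entry -2): x3.
Ratio test on column x3 — row 1: entry -3/4 ≤ 0; row 2: (107/4)/(3/4) = 107/3; row 3: (5/4)/(5/4) = 1. Minimum is 1 at row 3 (x2 leaves); pivot element 5/4.
After the second pivot the z-row RHS is 5 − (-2)·1 = 7.

7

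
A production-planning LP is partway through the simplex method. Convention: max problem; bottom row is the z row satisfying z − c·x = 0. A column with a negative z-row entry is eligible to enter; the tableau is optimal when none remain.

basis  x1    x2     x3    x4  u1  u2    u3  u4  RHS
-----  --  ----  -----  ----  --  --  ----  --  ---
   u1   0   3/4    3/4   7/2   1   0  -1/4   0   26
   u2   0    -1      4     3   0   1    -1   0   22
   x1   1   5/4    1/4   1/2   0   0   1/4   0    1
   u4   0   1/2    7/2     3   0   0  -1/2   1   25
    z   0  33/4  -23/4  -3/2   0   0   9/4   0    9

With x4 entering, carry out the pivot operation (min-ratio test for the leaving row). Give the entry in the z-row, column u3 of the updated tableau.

3

Ratio test on column x4 — row 1: 26/(7/2) = 52/7; row 2: 22/3 = 22/3; row 3: 1/(1/2) = 2; row 4: 25/3 = 25/3. Minimum is 2 at row 3 (x1 leaves); pivot element 1/2.
Divide row 3 by 1/2; eliminate column x4 from the other rows.
z-row update in column u3: 9/4 − (-3/2)·(1/2) = 3.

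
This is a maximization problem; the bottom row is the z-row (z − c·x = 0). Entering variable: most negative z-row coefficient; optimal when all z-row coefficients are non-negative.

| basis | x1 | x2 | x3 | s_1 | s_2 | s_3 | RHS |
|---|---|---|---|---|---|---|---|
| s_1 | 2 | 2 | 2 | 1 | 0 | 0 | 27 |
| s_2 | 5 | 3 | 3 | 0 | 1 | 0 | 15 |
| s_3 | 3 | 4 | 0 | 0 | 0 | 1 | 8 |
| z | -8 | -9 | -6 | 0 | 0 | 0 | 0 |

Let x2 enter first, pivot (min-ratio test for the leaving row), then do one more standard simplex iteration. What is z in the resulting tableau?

Ratio test on column x2 — row 1: 27/2 = 27/2; row 2: 15/3 = 5; row 3: 8/4 = 2. Minimum is 2 at row 3 (s_3 leaves); pivot element 4.
Pivot on row 3; the z-row RHS becomes 0 − (-9)·2 = 18.
Next entering variable (most negative z-row entry -6): x3.
Ratio test on column x3 — row 1: 23/2 = 23/2; row 2: 9/3 = 3; row 3: entry 0 ≤ 0. Minimum is 3 at row 2 (s_2 leaves); pivot element 3.
After the second pivot the z-row RHS is 18 − (-6)·3 = 36.

36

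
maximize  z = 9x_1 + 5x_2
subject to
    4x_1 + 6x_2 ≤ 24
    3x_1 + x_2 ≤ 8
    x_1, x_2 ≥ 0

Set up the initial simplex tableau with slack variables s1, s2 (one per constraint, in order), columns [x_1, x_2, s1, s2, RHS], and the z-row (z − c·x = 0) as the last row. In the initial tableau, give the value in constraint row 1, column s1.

1

Slack s1 belongs to constraint 1; its column is the unit vector e_1, so the entry in row 1 is 1.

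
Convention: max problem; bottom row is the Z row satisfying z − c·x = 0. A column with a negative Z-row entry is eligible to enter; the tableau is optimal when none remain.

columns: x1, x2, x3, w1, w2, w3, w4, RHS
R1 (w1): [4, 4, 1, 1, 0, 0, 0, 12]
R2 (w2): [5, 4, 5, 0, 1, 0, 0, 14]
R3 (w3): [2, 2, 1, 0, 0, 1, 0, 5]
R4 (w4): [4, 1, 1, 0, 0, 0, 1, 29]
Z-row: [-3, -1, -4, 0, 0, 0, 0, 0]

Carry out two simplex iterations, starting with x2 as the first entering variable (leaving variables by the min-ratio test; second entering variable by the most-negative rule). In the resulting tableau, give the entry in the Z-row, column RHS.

Ratio test on column x2 — row 1: 12/4 = 3; row 2: 14/4 = 7/2; row 3: 5/2 = 5/2; row 4: 29/1 = 29. Minimum is 5/2 at row 3 (w3 leaves); pivot element 2.
Divide row 3 by 2; eliminate column x2 from the other rows.
Second iteration: most negative Z-row entry is -7/2 in column x3, so x3 enters.
Ratio test on column x3 — row 1: entry -1 ≤ 0; row 2: 4/3 = 4/3; row 3: (5/2)/(1/2) = 5; row 4: (53/2)/(1/2) = 53. Minimum is 4/3 at row 2 (w2 leaves); pivot element 3.
Divide row 2 by 3; eliminate column x3 from the other rows.
After both pivots, the entry at the Z-row, column RHS is 43/6.

43/6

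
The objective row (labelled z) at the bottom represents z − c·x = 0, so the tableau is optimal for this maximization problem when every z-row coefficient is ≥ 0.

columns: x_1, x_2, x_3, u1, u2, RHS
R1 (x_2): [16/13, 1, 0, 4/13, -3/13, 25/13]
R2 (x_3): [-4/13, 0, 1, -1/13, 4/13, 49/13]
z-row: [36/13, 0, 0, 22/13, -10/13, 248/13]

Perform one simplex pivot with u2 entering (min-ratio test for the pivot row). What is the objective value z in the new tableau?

Ratio test on column u2 — row 1: entry -3/13 ≤ 0; row 2: (49/13)/(4/13) = 49/4. Minimum is 49/4 at row 2 (x_3 leaves); pivot element 4/13.
Pivot on row 2; the z-row RHS becomes 248/13 − (-10/13)·(49/4) = 57/2.

57/2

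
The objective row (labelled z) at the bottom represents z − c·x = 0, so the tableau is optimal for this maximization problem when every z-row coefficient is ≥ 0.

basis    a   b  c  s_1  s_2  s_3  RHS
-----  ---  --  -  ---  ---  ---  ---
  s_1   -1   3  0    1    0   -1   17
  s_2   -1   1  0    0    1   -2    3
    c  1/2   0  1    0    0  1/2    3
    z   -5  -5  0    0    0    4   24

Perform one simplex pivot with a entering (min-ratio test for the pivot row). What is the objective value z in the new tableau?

54

Ratio test on column a — row 1: entry -1 ≤ 0; row 2: entry -1 ≤ 0; row 3: 3/(1/2) = 6. Minimum is 6 at row 3 (c leaves); pivot element 1/2.
Pivot on row 3; the z-row RHS becomes 24 − (-5)·6 = 54.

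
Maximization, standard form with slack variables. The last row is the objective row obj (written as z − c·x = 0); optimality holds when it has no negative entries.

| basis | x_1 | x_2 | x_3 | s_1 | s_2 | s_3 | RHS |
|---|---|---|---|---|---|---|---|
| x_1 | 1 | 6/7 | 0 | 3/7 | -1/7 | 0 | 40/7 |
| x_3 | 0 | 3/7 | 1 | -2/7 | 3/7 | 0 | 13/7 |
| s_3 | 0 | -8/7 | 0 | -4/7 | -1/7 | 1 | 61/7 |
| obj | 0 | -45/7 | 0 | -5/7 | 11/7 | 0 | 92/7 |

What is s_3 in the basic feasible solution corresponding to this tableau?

61/7

s_3 is basic (row 3); its value is the RHS of that row, 61/7.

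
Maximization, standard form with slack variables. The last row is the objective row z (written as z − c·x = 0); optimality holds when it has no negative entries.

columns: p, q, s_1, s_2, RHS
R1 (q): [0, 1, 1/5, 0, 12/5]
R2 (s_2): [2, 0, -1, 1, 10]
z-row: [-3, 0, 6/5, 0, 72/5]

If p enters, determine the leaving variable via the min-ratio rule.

Column p entries and ratios — q: 0 ≤ 0, skip; s_2: 10/2 = 5.
Smallest ratio is 5 in the row of s_2, so s_2 leaves.

s_2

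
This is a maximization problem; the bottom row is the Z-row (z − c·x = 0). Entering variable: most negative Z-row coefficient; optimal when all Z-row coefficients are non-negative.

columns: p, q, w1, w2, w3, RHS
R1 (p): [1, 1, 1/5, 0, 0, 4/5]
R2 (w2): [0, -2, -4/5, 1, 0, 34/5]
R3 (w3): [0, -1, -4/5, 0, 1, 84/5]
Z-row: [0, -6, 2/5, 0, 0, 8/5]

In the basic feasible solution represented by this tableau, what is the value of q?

q is not in the basis, so in the current basic feasible solution q = 0.

0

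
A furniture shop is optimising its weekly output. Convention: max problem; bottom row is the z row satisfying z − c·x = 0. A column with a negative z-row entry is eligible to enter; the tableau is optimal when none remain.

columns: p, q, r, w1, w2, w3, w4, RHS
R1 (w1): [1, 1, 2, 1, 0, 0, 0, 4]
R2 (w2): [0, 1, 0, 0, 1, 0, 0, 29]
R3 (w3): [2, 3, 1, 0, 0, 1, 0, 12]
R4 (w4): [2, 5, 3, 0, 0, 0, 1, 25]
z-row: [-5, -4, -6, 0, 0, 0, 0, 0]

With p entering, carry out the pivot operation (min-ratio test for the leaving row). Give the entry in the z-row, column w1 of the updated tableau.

Ratio test on column p — row 1: 4/1 = 4; row 2: entry 0 ≤ 0; row 3: 12/2 = 6; row 4: 25/2 = 25/2. Minimum is 4 at row 1 (w1 leaves); pivot element 1.
Divide row 1 by 1; eliminate column p from the other rows.
z-row update in column w1: 0 − (-5)·1 = 5.

5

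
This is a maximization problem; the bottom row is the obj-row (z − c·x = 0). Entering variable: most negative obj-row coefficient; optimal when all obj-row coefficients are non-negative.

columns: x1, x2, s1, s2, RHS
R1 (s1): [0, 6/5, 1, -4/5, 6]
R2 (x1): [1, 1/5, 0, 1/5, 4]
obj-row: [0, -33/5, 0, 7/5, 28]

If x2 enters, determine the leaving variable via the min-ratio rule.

s1

Column x2 entries and ratios — s1: 6/(6/5) = 5; x1: 4/(1/5) = 20.
Smallest ratio is 5 in the row of s1, so s1 leaves.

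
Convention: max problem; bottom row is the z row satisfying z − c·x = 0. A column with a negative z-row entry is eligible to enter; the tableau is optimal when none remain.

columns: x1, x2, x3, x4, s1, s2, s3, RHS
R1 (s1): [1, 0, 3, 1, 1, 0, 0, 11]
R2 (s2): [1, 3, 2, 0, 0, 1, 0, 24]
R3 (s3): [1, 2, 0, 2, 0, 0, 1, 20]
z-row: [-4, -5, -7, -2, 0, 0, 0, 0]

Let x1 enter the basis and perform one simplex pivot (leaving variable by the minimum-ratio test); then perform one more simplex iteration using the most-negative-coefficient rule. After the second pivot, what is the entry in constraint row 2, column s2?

1/3

Ratio test on column x1 — row 1: 11/1 = 11; row 2: 24/1 = 24; row 3: 20/1 = 20. Minimum is 11 at row 1 (s1 leaves); pivot element 1.
Divide row 1 by 1; eliminate column x1 from the other rows.
Second iteration: most negative z-row entry is -5 in column x2, so x2 enters.
Ratio test on column x2 — row 1: entry 0 ≤ 0; row 2: 13/3 = 13/3; row 3: 9/2 = 9/2. Minimum is 13/3 at row 2 (s2 leaves); pivot element 3.
Divide row 2 by 3; eliminate column x2 from the other rows.
After both pivots, the entry at constraint row 2, column s2 is 1/3.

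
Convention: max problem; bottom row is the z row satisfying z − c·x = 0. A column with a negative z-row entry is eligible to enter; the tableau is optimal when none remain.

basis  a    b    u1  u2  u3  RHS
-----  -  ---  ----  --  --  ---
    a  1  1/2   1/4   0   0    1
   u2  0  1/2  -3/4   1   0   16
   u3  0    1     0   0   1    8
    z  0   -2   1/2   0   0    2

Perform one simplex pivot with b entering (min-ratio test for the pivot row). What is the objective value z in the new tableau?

6

Ratio test on column b — row 1: 1/(1/2) = 2; row 2: 16/(1/2) = 32; row 3: 8/1 = 8. Minimum is 2 at row 1 (a leaves); pivot element 1/2.
Pivot on row 1; the z-row RHS becomes 2 − (-2)·2 = 6.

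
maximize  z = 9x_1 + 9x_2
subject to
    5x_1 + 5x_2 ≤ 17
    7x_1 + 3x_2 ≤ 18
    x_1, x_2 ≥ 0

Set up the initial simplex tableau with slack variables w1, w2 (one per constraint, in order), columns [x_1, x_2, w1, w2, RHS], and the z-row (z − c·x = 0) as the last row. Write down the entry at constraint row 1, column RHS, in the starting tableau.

17

The RHS of constraint 1 is b_1 = 17.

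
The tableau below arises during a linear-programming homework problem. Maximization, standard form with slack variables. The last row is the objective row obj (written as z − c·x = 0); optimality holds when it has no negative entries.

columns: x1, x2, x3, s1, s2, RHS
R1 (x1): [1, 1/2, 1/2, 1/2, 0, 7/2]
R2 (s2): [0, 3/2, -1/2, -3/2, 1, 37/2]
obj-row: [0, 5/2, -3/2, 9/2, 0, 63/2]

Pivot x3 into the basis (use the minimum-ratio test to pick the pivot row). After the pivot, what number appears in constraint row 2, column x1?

1

Ratio test on column x3 — row 1: (7/2)/(1/2) = 7; row 2: entry -1/2 ≤ 0. Minimum is 7 at row 1 (x1 leaves); pivot element 1/2.
Divide row 1 by 1/2; eliminate column x3 from the other rows.
Row 2 update in column x1: 0 − (-1/2)·2 = 1.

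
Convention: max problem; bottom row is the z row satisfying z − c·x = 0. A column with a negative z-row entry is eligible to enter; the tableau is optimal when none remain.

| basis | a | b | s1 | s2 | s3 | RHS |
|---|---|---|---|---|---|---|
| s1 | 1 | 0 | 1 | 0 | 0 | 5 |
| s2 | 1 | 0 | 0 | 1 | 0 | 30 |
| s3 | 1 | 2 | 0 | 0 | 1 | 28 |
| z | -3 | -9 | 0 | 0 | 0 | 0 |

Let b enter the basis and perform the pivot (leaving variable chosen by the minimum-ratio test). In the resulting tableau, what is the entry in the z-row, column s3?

Ratio test on column b — row 1: entry 0 ≤ 0; row 2: entry 0 ≤ 0; row 3: 28/2 = 14. Minimum is 14 at row 3 (s3 leaves); pivot element 2.
Divide row 3 by 2; eliminate column b from the other rows.
z-row update in column s3: 0 − (-9)·(1/2) = 9/2.

9/2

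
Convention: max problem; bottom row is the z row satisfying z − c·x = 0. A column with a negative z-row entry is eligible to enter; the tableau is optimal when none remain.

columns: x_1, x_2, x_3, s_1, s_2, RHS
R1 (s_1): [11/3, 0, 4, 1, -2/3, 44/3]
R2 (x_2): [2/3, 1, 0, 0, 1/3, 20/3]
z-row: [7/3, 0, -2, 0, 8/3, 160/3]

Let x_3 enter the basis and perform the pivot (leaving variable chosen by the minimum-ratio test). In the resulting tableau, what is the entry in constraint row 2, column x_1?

2/3

Ratio test on column x_3 — row 1: (44/3)/4 = 11/3; row 2: entry 0 ≤ 0. Minimum is 11/3 at row 1 (s_1 leaves); pivot element 4.
Divide row 1 by 4; eliminate column x_3 from the other rows.
Row 2 update in column x_1: 2/3 − 0·(11/12) = 2/3.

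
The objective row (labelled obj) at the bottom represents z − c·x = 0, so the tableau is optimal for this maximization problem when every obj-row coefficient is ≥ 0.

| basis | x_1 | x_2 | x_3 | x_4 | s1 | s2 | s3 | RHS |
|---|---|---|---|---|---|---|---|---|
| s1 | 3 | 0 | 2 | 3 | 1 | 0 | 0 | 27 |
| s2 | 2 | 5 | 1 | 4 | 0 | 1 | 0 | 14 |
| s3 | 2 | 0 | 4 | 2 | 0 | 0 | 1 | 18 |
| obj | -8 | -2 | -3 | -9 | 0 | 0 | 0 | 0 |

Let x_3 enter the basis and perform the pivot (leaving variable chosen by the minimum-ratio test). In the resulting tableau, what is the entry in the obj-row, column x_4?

Ratio test on column x_3 — row 1: 27/2 = 27/2; row 2: 14/1 = 14; row 3: 18/4 = 9/2. Minimum is 9/2 at row 3 (s3 leaves); pivot element 4.
Divide row 3 by 4; eliminate column x_3 from the other rows.
obj-row update in column x_4: -9 − (-3)·(1/2) = -15/2.

-15/2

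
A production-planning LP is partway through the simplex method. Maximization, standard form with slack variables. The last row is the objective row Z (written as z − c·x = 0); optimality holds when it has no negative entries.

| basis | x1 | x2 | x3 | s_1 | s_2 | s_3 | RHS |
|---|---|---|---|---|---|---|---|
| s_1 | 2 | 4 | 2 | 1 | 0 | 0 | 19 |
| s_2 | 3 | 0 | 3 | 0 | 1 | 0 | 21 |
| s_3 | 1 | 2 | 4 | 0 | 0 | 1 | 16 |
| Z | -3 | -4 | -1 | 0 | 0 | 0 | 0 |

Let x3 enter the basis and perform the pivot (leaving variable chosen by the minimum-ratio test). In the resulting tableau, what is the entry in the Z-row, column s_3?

Ratio test on column x3 — row 1: 19/2 = 19/2; row 2: 21/3 = 7; row 3: 16/4 = 4. Minimum is 4 at row 3 (s_3 leaves); pivot element 4.
Divide row 3 by 4; eliminate column x3 from the other rows.
Z-row update in column s_3: 0 − (-1)·(1/4) = 1/4.

1/4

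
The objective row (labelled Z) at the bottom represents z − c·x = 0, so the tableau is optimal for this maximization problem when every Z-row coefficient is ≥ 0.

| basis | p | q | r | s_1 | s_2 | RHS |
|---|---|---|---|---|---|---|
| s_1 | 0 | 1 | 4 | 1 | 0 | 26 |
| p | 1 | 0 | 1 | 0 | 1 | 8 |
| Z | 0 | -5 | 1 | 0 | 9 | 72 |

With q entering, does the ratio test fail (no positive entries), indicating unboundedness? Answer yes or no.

Column q has positive entries in row(s) 1, so the ratio test bounds it — not unbounded.

no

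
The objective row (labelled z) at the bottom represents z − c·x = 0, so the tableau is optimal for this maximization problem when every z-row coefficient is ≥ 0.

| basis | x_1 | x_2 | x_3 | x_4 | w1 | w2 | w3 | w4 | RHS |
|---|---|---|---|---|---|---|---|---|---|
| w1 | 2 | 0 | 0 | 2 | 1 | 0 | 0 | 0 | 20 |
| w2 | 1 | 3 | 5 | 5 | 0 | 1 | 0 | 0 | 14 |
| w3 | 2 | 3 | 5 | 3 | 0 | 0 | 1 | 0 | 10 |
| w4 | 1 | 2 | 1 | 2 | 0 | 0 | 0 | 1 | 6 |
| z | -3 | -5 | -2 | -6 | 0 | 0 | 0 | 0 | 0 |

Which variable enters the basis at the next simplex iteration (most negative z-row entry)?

Negative z-row entries: x_1: -3, x_2: -5, x_3: -2, x_4: -6.
The most negative is -6 in column x_4, so x_4 enters.

x_4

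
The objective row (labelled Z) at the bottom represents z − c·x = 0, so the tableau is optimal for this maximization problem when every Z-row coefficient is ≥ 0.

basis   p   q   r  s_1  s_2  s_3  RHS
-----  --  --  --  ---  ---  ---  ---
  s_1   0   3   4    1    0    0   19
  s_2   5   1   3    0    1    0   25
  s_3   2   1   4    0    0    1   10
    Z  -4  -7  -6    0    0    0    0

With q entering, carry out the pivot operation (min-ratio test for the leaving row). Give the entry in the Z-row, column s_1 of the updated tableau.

7/3

Ratio test on column q — row 1: 19/3 = 19/3; row 2: 25/1 = 25; row 3: 10/1 = 10. Minimum is 19/3 at row 1 (s_1 leaves); pivot element 3.
Divide row 1 by 3; eliminate column q from the other rows.
Z-row update in column s_1: 0 − (-7)·(1/3) = 7/3.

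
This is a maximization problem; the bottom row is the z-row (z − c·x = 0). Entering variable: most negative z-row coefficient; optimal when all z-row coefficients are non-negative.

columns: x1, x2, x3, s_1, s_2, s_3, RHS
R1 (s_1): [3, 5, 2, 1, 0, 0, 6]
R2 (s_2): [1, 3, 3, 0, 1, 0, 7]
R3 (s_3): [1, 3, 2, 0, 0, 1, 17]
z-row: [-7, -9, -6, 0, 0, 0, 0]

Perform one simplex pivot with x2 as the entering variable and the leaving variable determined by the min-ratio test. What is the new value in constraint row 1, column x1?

Ratio test on column x2 — row 1: 6/5 = 6/5; row 2: 7/3 = 7/3; row 3: 17/3 = 17/3. Minimum is 6/5 at row 1 (s_1 leaves); pivot element 5.
Divide row 1 by 5; eliminate column x2 from the other rows.
In the new row 1, the x1 entry is the old entry divided by the pivot: 3/5 = 3/5.

3/5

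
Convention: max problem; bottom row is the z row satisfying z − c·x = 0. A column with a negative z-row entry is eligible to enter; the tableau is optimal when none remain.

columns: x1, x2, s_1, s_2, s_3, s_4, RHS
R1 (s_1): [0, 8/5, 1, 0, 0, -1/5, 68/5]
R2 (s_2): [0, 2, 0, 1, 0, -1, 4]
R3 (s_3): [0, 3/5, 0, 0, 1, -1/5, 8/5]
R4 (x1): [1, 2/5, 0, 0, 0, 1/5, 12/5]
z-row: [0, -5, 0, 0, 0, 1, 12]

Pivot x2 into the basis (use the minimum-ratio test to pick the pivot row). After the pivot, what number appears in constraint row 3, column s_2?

-3/10

Ratio test on column x2 — row 1: (68/5)/(8/5) = 17/2; row 2: 4/2 = 2; row 3: (8/5)/(3/5) = 8/3; row 4: (12/5)/(2/5) = 6. Minimum is 2 at row 2 (s_2 leaves); pivot element 2.
Divide row 2 by 2; eliminate column x2 from the other rows.
Row 3 update in column s_2: 0 − (3/5)·(1/2) = -3/10.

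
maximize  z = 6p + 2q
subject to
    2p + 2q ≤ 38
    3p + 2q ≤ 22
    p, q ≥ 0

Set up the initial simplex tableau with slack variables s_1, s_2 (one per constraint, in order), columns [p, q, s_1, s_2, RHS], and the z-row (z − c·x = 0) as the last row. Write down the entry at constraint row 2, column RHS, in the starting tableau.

The RHS of constraint 2 is b_2 = 22.

22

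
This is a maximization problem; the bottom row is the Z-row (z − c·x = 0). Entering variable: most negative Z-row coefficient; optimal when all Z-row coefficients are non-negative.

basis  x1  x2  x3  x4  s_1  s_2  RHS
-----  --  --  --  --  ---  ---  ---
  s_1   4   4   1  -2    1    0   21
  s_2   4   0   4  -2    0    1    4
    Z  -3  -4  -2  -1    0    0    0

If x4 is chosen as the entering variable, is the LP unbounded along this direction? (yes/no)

Every constraint-row entry in column x4 is ≤ 0, so increasing x4 is unbounded.

yes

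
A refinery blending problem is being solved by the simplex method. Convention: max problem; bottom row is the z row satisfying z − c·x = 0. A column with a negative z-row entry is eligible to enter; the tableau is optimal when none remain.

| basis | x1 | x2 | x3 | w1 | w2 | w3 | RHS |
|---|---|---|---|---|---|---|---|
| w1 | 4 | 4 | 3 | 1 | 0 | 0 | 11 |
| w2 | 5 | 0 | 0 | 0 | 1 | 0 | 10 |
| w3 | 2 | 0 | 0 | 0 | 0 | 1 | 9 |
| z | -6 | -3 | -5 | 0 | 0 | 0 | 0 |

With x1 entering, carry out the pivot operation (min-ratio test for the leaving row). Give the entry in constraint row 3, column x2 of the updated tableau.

0

Ratio test on column x1 — row 1: 11/4 = 11/4; row 2: 10/5 = 2; row 3: 9/2 = 9/2. Minimum is 2 at row 2 (w2 leaves); pivot element 5.
Divide row 2 by 5; eliminate column x1 from the other rows.
Row 3 update in column x2: 0 − 2·0 = 0.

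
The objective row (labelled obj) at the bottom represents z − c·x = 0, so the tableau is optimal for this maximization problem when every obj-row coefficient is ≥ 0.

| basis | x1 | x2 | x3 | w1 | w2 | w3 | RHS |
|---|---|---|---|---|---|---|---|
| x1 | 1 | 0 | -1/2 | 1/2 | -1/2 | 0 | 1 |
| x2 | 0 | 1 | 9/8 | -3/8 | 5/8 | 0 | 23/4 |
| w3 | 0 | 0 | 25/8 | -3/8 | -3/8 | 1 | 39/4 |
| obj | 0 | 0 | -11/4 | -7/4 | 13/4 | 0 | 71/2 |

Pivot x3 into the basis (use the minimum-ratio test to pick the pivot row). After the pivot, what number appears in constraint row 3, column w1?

Ratio test on column x3 — row 1: entry -1/2 ≤ 0; row 2: (23/4)/(9/8) = 46/9; row 3: (39/4)/(25/8) = 78/25. Minimum is 78/25 at row 3 (w3 leaves); pivot element 25/8.
Divide row 3 by 25/8; eliminate column x3 from the other rows.
In the new row 3, the w1 entry is the old entry divided by the pivot: (-3/8)/(25/8) = -3/25.

-3/25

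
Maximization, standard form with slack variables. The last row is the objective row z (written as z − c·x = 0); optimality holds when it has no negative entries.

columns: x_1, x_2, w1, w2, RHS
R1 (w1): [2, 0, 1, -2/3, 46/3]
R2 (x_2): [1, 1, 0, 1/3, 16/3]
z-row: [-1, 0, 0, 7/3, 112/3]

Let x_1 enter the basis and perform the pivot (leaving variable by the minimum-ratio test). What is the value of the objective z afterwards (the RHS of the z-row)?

Ratio test on column x_1 — row 1: (46/3)/2 = 23/3; row 2: (16/3)/1 = 16/3. Minimum is 16/3 at row 2 (x_2 leaves); pivot element 1.
Pivot on row 2; the z-row RHS becomes 112/3 − (-1)·(16/3) = 128/3.

128/3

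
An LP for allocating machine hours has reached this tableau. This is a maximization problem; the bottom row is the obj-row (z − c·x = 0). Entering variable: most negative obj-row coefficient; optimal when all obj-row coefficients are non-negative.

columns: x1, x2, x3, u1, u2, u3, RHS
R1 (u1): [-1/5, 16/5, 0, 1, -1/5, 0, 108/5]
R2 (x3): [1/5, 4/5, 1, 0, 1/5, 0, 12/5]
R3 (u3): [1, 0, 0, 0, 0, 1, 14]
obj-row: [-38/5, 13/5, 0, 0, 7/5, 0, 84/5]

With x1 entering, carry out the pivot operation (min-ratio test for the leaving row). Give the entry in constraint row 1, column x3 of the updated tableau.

1

Ratio test on column x1 — row 1: entry -1/5 ≤ 0; row 2: (12/5)/(1/5) = 12; row 3: 14/1 = 14. Minimum is 12 at row 2 (x3 leaves); pivot element 1/5.
Divide row 2 by 1/5; eliminate column x1 from the other rows.
Row 1 update in column x3: 0 − (-1/5)·5 = 1.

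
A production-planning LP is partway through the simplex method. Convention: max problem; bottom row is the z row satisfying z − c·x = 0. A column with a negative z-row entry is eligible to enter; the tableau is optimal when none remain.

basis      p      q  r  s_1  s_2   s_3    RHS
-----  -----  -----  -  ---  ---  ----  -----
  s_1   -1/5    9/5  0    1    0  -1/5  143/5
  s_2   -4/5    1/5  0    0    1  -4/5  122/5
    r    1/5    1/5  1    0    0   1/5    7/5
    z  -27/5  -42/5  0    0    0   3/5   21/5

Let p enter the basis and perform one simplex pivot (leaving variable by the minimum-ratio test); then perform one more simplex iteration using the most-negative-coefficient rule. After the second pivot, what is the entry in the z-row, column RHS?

Ratio test on column p — row 1: entry -1/5 ≤ 0; row 2: entry -4/5 ≤ 0; row 3: (7/5)/(1/5) = 7. Minimum is 7 at row 3 (r leaves); pivot element 1/5.
Divide row 3 by 1/5; eliminate column p from the other rows.
Second iteration: most negative z-row entry is -3 in column q, so q enters.
Ratio test on column q — row 1: 30/2 = 15; row 2: 30/1 = 30; row 3: 7/1 = 7. Minimum is 7 at row 3 (p leaves); pivot element 1.
Divide row 3 by 1; eliminate column q from the other rows.
After both pivots, the entry at the z-row, column RHS is 63.

63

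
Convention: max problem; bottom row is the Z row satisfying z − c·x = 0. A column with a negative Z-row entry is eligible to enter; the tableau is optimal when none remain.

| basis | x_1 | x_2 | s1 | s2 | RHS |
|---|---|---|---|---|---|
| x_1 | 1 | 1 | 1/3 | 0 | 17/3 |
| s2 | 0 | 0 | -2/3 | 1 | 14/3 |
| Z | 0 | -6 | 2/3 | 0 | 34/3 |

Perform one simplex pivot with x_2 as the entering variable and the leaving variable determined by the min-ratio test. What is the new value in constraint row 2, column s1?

-2/3

Ratio test on column x_2 — row 1: (17/3)/1 = 17/3; row 2: entry 0 ≤ 0. Minimum is 17/3 at row 1 (x_1 leaves); pivot element 1.
Divide row 1 by 1; eliminate column x_2 from the other rows.
Row 2 update in column s1: -2/3 − 0·(1/3) = -2/3.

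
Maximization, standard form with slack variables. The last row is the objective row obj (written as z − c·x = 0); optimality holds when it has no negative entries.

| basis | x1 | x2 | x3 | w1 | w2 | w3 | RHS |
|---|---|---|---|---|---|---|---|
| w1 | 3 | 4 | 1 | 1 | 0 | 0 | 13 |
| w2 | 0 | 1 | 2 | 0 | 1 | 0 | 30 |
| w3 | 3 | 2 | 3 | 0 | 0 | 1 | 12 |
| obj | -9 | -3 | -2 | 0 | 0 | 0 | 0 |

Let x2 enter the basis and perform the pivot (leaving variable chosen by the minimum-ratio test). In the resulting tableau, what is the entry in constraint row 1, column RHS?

Ratio test on column x2 — row 1: 13/4 = 13/4; row 2: 30/1 = 30; row 3: 12/2 = 6. Minimum is 13/4 at row 1 (w1 leaves); pivot element 4.
Divide row 1 by 4; eliminate column x2 from the other rows.
In the new row 1, the RHS entry is the old entry divided by the pivot: 13/4 = 13/4.

13/4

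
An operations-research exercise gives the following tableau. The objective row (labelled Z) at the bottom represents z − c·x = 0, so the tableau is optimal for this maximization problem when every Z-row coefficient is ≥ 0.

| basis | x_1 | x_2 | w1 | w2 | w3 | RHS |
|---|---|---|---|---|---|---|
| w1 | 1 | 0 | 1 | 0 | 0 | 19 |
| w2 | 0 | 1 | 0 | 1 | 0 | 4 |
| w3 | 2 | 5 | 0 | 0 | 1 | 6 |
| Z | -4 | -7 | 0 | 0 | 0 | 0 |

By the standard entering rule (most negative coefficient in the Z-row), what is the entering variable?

Negative Z-row entries: x_1: -4, x_2: -7.
The most negative is -7 in column x_2, so x_2 enters.

x_2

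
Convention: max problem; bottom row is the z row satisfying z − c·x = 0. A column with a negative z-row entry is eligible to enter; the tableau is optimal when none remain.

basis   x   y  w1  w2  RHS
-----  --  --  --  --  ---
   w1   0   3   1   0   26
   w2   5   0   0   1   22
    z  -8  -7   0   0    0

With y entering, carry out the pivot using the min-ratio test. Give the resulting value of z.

182/3

Ratio test on column y — row 1: 26/3 = 26/3; row 2: entry 0 ≤ 0. Minimum is 26/3 at row 1 (w1 leaves); pivot element 3.
Pivot on row 1; the z-row RHS becomes 0 − (-7)·(26/3) = 182/3.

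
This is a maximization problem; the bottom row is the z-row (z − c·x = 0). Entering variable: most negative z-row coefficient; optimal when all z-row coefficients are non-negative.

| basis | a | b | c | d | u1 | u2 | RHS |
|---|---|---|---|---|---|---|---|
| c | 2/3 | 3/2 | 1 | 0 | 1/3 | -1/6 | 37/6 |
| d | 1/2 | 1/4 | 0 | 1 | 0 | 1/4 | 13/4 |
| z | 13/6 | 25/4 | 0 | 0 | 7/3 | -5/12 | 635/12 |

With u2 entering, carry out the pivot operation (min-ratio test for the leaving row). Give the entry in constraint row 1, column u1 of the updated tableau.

Ratio test on column u2 — row 1: entry -1/6 ≤ 0; row 2: (13/4)/(1/4) = 13. Minimum is 13 at row 2 (d leaves); pivot element 1/4.
Divide row 2 by 1/4; eliminate column u2 from the other rows.
Row 1 update in column u1: 1/3 − (-1/6)·0 = 1/3.

1/3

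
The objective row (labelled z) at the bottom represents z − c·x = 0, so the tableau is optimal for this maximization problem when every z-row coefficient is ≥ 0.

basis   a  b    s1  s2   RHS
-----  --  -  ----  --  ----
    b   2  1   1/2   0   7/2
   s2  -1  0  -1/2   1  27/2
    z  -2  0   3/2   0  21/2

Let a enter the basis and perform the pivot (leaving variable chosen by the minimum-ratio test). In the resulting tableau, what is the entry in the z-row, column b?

Ratio test on column a — row 1: (7/2)/2 = 7/4; row 2: entry -1 ≤ 0. Minimum is 7/4 at row 1 (b leaves); pivot element 2.
Divide row 1 by 2; eliminate column a from the other rows.
z-row update in column b: 0 − (-2)·(1/2) = 1.

1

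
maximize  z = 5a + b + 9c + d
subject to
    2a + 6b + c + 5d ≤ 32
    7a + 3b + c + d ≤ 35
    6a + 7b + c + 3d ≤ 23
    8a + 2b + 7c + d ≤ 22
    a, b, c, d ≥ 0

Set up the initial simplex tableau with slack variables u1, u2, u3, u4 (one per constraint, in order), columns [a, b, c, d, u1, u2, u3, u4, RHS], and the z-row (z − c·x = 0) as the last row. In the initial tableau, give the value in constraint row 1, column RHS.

The RHS of constraint 1 is b_1 = 32.

32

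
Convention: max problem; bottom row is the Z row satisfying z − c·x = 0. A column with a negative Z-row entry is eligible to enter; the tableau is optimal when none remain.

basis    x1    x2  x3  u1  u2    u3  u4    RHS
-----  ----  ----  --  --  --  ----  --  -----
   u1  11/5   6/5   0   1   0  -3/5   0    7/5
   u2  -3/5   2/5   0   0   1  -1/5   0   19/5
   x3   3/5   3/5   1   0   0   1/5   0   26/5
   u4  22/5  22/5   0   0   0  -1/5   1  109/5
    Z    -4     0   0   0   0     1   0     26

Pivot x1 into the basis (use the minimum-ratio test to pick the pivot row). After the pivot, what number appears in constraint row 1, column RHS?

Ratio test on column x1 — row 1: (7/5)/(11/5) = 7/11; row 2: entry -3/5 ≤ 0; row 3: (26/5)/(3/5) = 26/3; row 4: (109/5)/(22/5) = 109/22. Minimum is 7/11 at row 1 (u1 leaves); pivot element 11/5.
Divide row 1 by 11/5; eliminate column x1 from the other rows.
In the new row 1, the RHS entry is the old entry divided by the pivot: (7/5)/(11/5) = 7/11.

7/11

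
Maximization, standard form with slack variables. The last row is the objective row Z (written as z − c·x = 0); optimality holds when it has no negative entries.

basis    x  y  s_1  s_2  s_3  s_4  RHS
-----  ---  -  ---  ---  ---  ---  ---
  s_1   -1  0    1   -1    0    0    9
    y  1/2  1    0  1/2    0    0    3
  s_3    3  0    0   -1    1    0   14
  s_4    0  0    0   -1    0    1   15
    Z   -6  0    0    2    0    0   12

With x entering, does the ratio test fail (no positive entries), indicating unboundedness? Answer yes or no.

Column x has positive entries in row(s) 2, 3, so the ratio test bounds it — not unbounded.

no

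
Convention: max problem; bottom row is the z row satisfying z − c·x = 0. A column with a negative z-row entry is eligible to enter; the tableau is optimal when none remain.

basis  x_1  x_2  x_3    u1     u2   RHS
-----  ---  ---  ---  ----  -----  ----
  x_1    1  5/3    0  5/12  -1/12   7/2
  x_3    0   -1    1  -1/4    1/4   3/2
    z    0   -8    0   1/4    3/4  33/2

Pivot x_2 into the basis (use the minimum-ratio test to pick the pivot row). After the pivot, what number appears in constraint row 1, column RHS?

21/10

Ratio test on column x_2 — row 1: (7/2)/(5/3) = 21/10; row 2: entry -1 ≤ 0. Minimum is 21/10 at row 1 (x_1 leaves); pivot element 5/3.
Divide row 1 by 5/3; eliminate column x_2 from the other rows.
In the new row 1, the RHS entry is the old entry divided by the pivot: (7/2)/(5/3) = 21/10.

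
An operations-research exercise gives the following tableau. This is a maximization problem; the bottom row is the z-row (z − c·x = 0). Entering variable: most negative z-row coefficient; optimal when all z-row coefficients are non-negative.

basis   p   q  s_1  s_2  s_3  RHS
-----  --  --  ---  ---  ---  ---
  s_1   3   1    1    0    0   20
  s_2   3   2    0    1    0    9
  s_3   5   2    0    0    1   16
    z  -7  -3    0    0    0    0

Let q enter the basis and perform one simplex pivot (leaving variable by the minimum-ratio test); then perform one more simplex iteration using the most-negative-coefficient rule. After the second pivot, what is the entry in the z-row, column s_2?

7/3

Ratio test on column q — row 1: 20/1 = 20; row 2: 9/2 = 9/2; row 3: 16/2 = 8. Minimum is 9/2 at row 2 (s_2 leaves); pivot element 2.
Divide row 2 by 2; eliminate column q from the other rows.
Second iteration: most negative z-row entry is -5/2 in column p, so p enters.
Ratio test on column p — row 1: (31/2)/(3/2) = 31/3; row 2: (9/2)/(3/2) = 3; row 3: 7/2 = 7/2. Minimum is 3 at row 2 (q leaves); pivot element 3/2.
Divide row 2 by 3/2; eliminate column p from the other rows.
After both pivots, the entry at the z-row, column s_2 is 7/3.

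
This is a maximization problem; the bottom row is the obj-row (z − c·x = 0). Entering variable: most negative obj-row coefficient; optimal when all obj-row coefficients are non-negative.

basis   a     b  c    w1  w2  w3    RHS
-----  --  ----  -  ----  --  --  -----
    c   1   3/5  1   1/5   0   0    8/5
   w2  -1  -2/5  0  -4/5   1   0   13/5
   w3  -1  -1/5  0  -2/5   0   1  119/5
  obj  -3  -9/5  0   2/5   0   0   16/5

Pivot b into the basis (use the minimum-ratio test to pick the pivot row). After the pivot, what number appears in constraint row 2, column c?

Ratio test on column b — row 1: (8/5)/(3/5) = 8/3; row 2: entry -2/5 ≤ 0; row 3: entry -1/5 ≤ 0. Minimum is 8/3 at row 1 (c leaves); pivot element 3/5.
Divide row 1 by 3/5; eliminate column b from the other rows.
Row 2 update in column c: 0 − (-2/5)·(5/3) = 2/3.

2/3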